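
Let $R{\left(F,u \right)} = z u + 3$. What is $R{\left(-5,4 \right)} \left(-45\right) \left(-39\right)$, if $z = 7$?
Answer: $54405$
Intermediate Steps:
$R{\left(F,u \right)} = 3 + 7 u$ ($R{\left(F,u \right)} = 7 u + 3 = 3 + 7 u$)
$R{\left(-5,4 \right)} \left(-45\right) \left(-39\right) = \left(3 + 7 \cdot 4\right) \left(-45\right) \left(-39\right) = \left(3 + 28\right) \left(-45\right) \left(-39\right) = 31 \left(-45\right) \left(-39\right) = \left(-1395\right) \left(-39\right) = 54405$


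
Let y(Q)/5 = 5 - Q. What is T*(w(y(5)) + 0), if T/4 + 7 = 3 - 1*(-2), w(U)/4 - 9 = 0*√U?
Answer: -288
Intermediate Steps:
y(Q) = 25 - 5*Q (y(Q) = 5*(5 - Q) = 25 - 5*Q)
w(U) = 36 (w(U) = 36 + 4*(0*√U) = 36 + 4*0 = 36 + 0 = 36)
T = -8 (T = -28 + 4*(3 - 1*(-2)) = -28 + 4*(3 + 2) = -28 + 4*5 = -28 + 20 = -8)
T*(w(y(5)) + 0) = -8*(36 + 0) = -8*36 = -288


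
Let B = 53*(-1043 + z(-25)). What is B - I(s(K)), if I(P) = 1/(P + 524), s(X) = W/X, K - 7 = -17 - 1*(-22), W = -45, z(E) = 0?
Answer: -115035603/2081 ≈ -55279.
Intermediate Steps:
K = 12 (K = 7 + (-17 - 1*(-22)) = 7 + (-17 + 22) = 7 + 5 = 12)
B = -55279 (B = 53*(-1043 + 0) = 53*(-1043) = -55279)
s(X) = -45/X
I(P) = 1/(524 + P)
B - I(s(K)) = -55279 - 1/(524 - 45/12) = -55279 - 1/(524 - 45*1/12) = -55279 - 1/(524 - 15/4) = -55279 - 1/2081/4 = -55279 - 1*4/2081 = -55279 - 4/2081 = -115035603/2081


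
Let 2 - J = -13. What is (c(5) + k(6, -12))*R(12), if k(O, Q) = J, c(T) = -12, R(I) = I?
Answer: 36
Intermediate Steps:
J = 15 (J = 2 - 1*(-13) = 2 + 13 = 15)
k(O, Q) = 15
(c(5) + k(6, -12))*R(12) = (-12 + 15)*12 = 3*12 = 36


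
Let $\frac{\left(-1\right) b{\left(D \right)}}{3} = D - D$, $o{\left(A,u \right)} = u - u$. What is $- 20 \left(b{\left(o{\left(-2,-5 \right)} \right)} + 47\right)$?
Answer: $-940$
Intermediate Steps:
$o{\left(A,u \right)} = 0$
$b{\left(D \right)} = 0$ ($b{\left(D \right)} = - 3 \left(D - D\right) = \left(-3\right) 0 = 0$)
$- 20 \left(b{\left(o{\left(-2,-5 \right)} \right)} + 47\right) = - 20 \left(0 + 47\right) = \left(-20\right) 47 = -940$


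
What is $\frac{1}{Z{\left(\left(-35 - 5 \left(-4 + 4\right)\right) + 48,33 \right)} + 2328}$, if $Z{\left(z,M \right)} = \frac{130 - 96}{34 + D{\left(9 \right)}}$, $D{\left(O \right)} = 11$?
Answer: $\frac{45}{104794} \approx 0.00042941$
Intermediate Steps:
$Z{\left(z,M \right)} = \frac{34}{45}$ ($Z{\left(z,M \right)} = \frac{130 - 96}{34 + 11} = \frac{34}{45}$)
$\frac{1}{Z{\left(\left(-35 - 5 \left(-4 + 4\right)\right) + 48,33 \right)} + 2328} = \frac{1}{\frac{34}{45} + 2328} = \frac{1}{\frac{104794}{45}} = \frac{45}{104794}$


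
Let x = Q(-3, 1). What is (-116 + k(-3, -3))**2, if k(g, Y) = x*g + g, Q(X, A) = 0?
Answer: 14161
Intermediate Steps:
x = 0
k(g, Y) = g (k(g, Y) = 0*g + g = 0 + g = g)
(-116 + k(-3, -3))**2 = (-116 - 3)**2 = (-119)**2 = 14161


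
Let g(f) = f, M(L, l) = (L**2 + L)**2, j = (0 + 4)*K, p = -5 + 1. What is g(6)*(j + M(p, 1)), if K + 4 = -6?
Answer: 624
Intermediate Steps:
K = -10 (K = -4 - 6 = -10)
p = -4
j = -40 (j = (0 + 4)*(-10) = 4*(-10) = -40)
M(L, l) = (L + L**2)**2
g(6)*(j + M(p, 1)) = 6*(-40 + (-4)**2*(1 - 4)**2) = 6*(-40 + 16*(-3)**2) = 6*(-40 + 16*9) = 6*(-40 + 144) = 6*104 = 624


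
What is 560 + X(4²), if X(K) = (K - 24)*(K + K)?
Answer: 304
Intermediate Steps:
X(K) = 2*K*(-24 + K) (X(K) = (-24 + K)*(2*K) = 2*K*(-24 + K))
560 + X(4²) = 560 + 2*4²*(-24 + 4²) = 560 + 2*16*(-24 + 16) = 560 + 2*16*(-8) = 560 - 256 = 304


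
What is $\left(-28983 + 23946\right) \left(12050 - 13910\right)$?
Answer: $9368820$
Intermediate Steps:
$\left(-28983 + 23946\right) \left(12050 - 13910\right) = - 5037 \left(12050 - 13910\right) = \left(-5037\right) \left(-1860\right) = 9368820$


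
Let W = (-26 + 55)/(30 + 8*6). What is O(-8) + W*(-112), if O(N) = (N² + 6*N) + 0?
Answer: -1000/39 ≈ -25.641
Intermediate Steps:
W = 29/78 (W = 29/(30 + 48) = 29/78 ≈ 0.37179)
O(N) = N² + 6*N
O(-8) + W*(-112) = -8*(6 - 8) + (29/78)*(-112) = -8*(-2) - 1624/39 = 16 - 1624/39 = -1000/39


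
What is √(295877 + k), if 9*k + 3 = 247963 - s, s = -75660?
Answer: √2986513/3 ≈ 576.05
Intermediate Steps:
k = 323620/9 (k = -⅓ + (247963 - 1*(-75660))/9 = -⅓ + (247963 + 75660)/9 = -⅓ + (⅑)*323623 = -⅓ + 323623/9 = 323620/9 ≈ 35958.)
√(295877 + k) = √(295877 + 323620/9) = √(2986513/9) = √2986513/3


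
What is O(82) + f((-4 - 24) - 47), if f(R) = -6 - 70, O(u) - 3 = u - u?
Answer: -73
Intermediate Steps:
O(u) = 3 (O(u) = 3 + (u - u) = 3 + 0 = 3)
f(R) = -76
O(82) + f((-4 - 24) - 47) = 3 - 76 = -73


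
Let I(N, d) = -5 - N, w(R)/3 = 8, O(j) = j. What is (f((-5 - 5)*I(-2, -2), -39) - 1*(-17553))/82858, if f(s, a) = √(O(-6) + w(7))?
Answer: 17553/82858 + 3*√2/82858 ≈ 0.21190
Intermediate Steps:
w(R) = 24 (w(R) = 3*8 = 24)
f(s, a) = 3*√2 (f(s, a) = √(-6 + 24) = √18 = 3*√2)
(f((-5 - 5)*I(-2, -2), -39) - 1*(-17553))/82858 = (3*√2 - 1*(-17553))/82858 = (3*√2 + 17553)*(1/82858) = (17553 + 3*√2)*(1/82858) = 17553/82858 + 3*√2/82858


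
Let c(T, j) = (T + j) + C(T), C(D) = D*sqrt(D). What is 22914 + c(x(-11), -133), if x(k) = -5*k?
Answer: 22836 + 55*sqrt(55) ≈ 23244.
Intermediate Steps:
C(D) = D**(3/2)
c(T, j) = T + j + T**(3/2) (c(T, j) = (T + j) + T**(3/2) = T + j + T**(3/2))
22914 + c(x(-11), -133) = 22914 + (-5*(-11) - 133 + (-5*(-11))**(3/2)) = 22914 + (55 - 133 + 55**(3/2)) = 22914 + (55 - 133 + 55*sqrt(55)) = 22914 + (-78 + 55*sqrt(55)) = 22836 + 55*sqrt(55)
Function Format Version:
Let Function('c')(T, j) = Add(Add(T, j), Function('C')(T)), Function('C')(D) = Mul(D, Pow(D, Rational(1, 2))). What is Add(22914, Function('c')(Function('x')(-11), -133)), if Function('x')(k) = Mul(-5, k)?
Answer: Add(22836, Mul(55, Pow(55, Rational(1, 2)))) ≈ 23244.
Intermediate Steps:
Function('C')(D) = Pow(D, Rational(3, 2))
Function('c')(T, j) = Add(T, j, Pow(T, Rational(3, 2))) (Function('c')(T, j) = Add(Add(T, j), Pow(T, Rational(3, 2))) = Add(T, j, Pow(T, Rational(3, 2))))
Add(22914, Function('c')(Function('x')(-11), -133)) = Add(22914, Add(Mul(-5, -11), -133, Pow(Mul(-5, -11), Rational(3, 2)))) = Add(22914, Add(55, -133, Pow(55, Rational(3, 2)))) = Add(22914, Add(55, -133, Mul(55, Pow(55, Rational(1, 2))))) = Add(22914, Add(-78, Mul(55, Pow(55, Rational(1, 2))))) = Add(22836, Mul(55, Pow(55, Rational(1, 2))))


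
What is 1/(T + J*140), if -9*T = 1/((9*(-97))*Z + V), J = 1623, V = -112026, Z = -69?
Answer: 466101/105907469221 ≈ 4.4010e-6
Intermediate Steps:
T = 1/466101 (T = -1/(9*((9*(-97))*(-69) - 112026)) = -1/(9*(-873*(-69) - 112026)) = -1/(9*(60237 - 112026)) = -1/9/(-51789) = -1/9*(-1/51789) = 1/466101 ≈ 2.1455e-6)
1/(T + J*140) = 1/(1/466101 + 1623*140) = 1/(1/466101 + 227220) = 1/(105907469221/466101) = 466101/105907469221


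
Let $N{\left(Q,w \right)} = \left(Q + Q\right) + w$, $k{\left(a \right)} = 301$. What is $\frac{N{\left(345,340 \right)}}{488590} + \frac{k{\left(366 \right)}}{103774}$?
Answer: $\frac{25395281}{5070293866} \approx 0.0050086$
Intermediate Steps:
$N{\left(Q,w \right)} = w + 2 Q$ ($N{\left(Q,w \right)} = 2 Q + w = w + 2 Q$)
$\frac{N{\left(345,340 \right)}}{488590} + \frac{k{\left(366 \right)}}{103774} = \frac{340 + 2 \cdot 345}{488590} + \frac{301}{103774} = \left(340 + 690\right) \frac{1}{488590} + 301 \cdot \frac{1}{103774} = 1030 \cdot \frac{1}{488590} + \frac{301}{103774} = \frac{103}{48859} + \frac{301}{103774} = \frac{25395281}{5070293866}$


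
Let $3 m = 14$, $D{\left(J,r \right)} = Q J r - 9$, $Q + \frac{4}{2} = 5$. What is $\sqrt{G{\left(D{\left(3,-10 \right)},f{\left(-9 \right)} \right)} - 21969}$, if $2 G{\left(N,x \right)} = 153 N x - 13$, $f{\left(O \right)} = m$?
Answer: $\frac{i \sqrt{229274}}{2} \approx 239.41 i$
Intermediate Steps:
$Q = 3$ ($Q = -2 + 5 = 3$)
$D{\left(J,r \right)} = -9 + 3 J r$ ($D{\left(J,r \right)} = 3 J r - 9 = -9 + 3 J r$)
$m = \frac{14}{3}$ ($m = \frac{1}{3} \cdot 14 = \frac{14}{3} \approx 4.6667$)
$f{\left(O \right)} = \frac{14}{3}$
$G{\left(N,x \right)} = - \frac{13}{2} + \frac{153 N x}{2}$ ($G{\left(N,x \right)} = \frac{153 N x - 13}{2} = \frac{-13 + 153 N x}{2} = - \frac{13}{2} + \frac{153 N x}{2}$)
$\sqrt{G{\left(D{\left(3,-10 \right)},f{\left(-9 \right)} \right)} - 21969} = \sqrt{\left(- \frac{13}{2} + \frac{153}{2} \left(-9 + 3 \cdot 3 \left(-10\right)\right) \frac{14}{3}\right) - 21969} = \sqrt{\left(- \frac{13}{2} + \frac{153}{2} \left(-9 - 90\right) \frac{14}{3}\right) - 21969} = \sqrt{\left(- \frac{13}{2} + \frac{153}{2} \left(-99\right) \frac{14}{3}\right) - 21969} = \sqrt{\left(- \frac{13}{2} - 35343\right) - 21969} = \sqrt{- \frac{70699}{2} - 21969} = \sqrt{- \frac{114637}{2}} = \frac{i \sqrt{229274}}{2}$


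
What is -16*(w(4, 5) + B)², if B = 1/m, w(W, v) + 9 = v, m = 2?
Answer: -196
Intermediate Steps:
w(W, v) = -9 + v
B = ½ (B = 1/2 = ½ ≈ 0.50000)
-16*(w(4, 5) + B)² = -16*((-9 + 5) + ½)² = -16*(-4 + ½)² = -16*(-7/2)² = -16*49/4 = -196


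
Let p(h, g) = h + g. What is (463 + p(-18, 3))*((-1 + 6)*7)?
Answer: 15680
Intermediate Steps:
p(h, g) = g + h
(463 + p(-18, 3))*((-1 + 6)*7) = (463 + (3 - 18))*((-1 + 6)*7) = (463 - 15)*(5*7) = 448*35 = 15680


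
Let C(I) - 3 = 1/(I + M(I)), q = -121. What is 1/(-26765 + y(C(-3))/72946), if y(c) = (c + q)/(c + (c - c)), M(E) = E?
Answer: -1240082/33190795439 ≈ -3.7362e-5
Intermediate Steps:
C(I) = 3 + 1/(2*I) (C(I) = 3 + 1/(I + I) = 3 + 1/(2*I))
y(c) = (-121 + c)/c (y(c) = (c - 121)/(c + (c - c)) = (-121 + c)/(c + 0) = (-121 + c)/c)
1/(-26765 + y(C(-3))/72946) = 1/(-26765 + ((-121 + (3 + (½)/(-3)))/(3 + (½)/(-3)))/72946) = 1/(-26765 + ((-121 + (3 + (½)*(-⅓)))/(3 + (½)*(-⅓)))*(1/72946)) = 1/(-26765 + ((-121 + (3 - ⅙))/(3 - ⅙))*(1/72946)) = 1/(-26765 + ((-121 + 17/6)/(17/6))*(1/72946)) = 1/(-26765 + ((6/17)*(-709/6))*(1/72946)) = 1/(-26765 - 709/17*1/72946) = 1/(-26765 - 709/1240082) = 1/(-33190795439/1240082) = -1240082/33190795439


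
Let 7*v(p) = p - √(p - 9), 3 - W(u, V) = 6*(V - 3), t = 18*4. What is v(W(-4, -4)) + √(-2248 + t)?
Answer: 39/7 + 8*I*√34 ≈ 5.5714 + 46.648*I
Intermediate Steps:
t = 72
W(u, V) = 21 - 6*V (W(u, V) = 3 - 6*(V - 3) = 3 - 6*(-3 + V) = 3 - (-18 + 6*V) = 3 + (18 - 6*V) = 21 - 6*V)
v(p) = -√(-9 + p)/7 + p/7 (v(p) = (p - √(p - 9))/7 = (p - √(-9 + p))/7 = -√(-9 + p)/7 + p/7)
v(W(-4, -4)) + √(-2248 + t) = (-√(-9 + (21 - 6*(-4)))/7 + (21 - 6*(-4))/7) + √(-2248 + 72) = (-√(-9 + (21 + 24))/7 + (21 + 24)/7) + √(-2176) = (-√(-9 + 45)/7 + (⅐)*45) + 8*I*√34 = (-√36/7 + 45/7) + 8*I*√34 = (-⅐*6 + 45/7) + 8*I*√34 = (-6/7 + 45/7) + 8*I*√34 = 39/7 + 8*I*√34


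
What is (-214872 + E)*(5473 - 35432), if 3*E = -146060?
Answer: 23687862284/3 ≈ 7.8960e+9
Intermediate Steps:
E = -146060/3 (E = (⅓)*(-146060) = -146060/3 ≈ -48687.)
(-214872 + E)*(5473 - 35432) = (-214872 - 146060/3)*(5473 - 35432) = -790676/3*(-29959) = 23687862284/3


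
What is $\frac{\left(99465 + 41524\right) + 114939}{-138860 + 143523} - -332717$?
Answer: $\frac{1551715299}{4663} \approx 3.3277 \cdot 10^{5}$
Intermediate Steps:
$\frac{\left(99465 + 41524\right) + 114939}{-138860 + 143523} - -332717 = \frac{140989 + 114939}{4663} + 332717 = 255928 \cdot \frac{1}{4663} + 332717 = \frac{255928}{4663} + 332717 = \frac{1551715299}{4663}$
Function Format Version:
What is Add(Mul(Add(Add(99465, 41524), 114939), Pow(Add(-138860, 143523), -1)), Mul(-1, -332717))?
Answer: Rational(1551715299, 4663) ≈ 3.3277e+5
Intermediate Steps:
Add(Mul(Add(Add(99465, 41524), 114939), Pow(Add(-138860, 143523), -1)), Mul(-1, -332717)) = Add(Mul(Add(140989, 114939), Pow(4663, -1)), 332717) = Add(Mul(255928, Rational(1, 4663)), 332717) = Add(Rational(255928, 4663), 332717) = Rational(1551715299, 4663)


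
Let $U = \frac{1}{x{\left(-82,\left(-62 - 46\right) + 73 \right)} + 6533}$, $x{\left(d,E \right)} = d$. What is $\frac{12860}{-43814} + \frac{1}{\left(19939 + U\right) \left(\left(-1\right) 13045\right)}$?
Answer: $- \frac{10789106515303557}{36758468636829350} \approx -0.29351$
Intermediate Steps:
$U = \frac{1}{6451}$ ($U = \frac{1}{-82 + 6533} = \frac{1}{6451} \approx 0.00015501$)
$\frac{12860}{-43814} + \frac{1}{\left(19939 + U\right) \left(\left(-1\right) 13045\right)} = \frac{12860}{-43814} + \frac{1}{\left(19939 + \frac{1}{6451}\right) \left(\left(-1\right) 13045\right)} = 12860 \left(- \frac{1}{43814}\right) + \frac{1}{\frac{128626490}{6451} \left(-13045\right)} = - \frac{6430}{21907} + \frac{6451}{128626490} \left(- \frac{1}{13045}\right) = - \frac{6430}{21907} - \frac{6451}{1677932562050} = - \frac{10789106515303557}{36758468636829350}$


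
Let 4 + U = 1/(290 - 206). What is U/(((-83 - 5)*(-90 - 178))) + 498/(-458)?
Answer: -7363577/6771072 ≈ -1.0875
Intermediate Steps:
U = -335/84 (U = -4 + 1/(290 - 206) = -4 + 1/84 = -335/84 ≈ -3.9881)
U/(((-83 - 5)*(-90 - 178))) + 498/(-458) = -335*1/((-90 - 178)*(-83 - 5))/84 + 498/(-458) = -335/(84*((-88*(-268)))) + 498*(-1/458) = -335/84/23584 - 249/229 = -335/84*1/23584 - 249/229 = -5/29568 - 249/229 = -7363577/6771072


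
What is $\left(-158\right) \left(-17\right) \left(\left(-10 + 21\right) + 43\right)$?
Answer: $145044$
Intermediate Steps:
$\left(-158\right) \left(-17\right) \left(\left(-10 + 21\right) + 43\right) = 2686 \left(11 + 43\right) = 2686 \cdot 54 = 145044$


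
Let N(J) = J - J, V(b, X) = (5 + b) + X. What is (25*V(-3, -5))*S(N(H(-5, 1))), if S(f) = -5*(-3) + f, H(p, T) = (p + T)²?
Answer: -1125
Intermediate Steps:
V(b, X) = 5 + X + b
H(p, T) = (T + p)²
N(J) = 0
S(f) = 15 + f
(25*V(-3, -5))*S(N(H(-5, 1))) = (25*(5 - 5 - 3))*(15 + 0) = (25*(-3))*15 = -75*15 = -1125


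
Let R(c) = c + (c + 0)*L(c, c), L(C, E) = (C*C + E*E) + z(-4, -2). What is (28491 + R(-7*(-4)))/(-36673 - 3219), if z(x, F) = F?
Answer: -72367/39892 ≈ -1.8141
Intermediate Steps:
L(C, E) = -2 + C² + E² (L(C, E) = (C*C + E*E) - 2 = (C² + E²) - 2 = -2 + C² + E²)
R(c) = c + c*(-2 + 2*c²) (R(c) = c + (c + 0)*(-2 + c² + c²) = c + c*(-2 + 2*c²))
(28491 + R(-7*(-4)))/(-36673 - 3219) = (28491 + (-(-7)*(-4) + 2*(-7*(-4))³))/(-36673 - 3219) = (28491 + (-1*28 + 2*28³))/(-39892) = (28491 + (-28 + 2*21952))*(-1/39892) = (28491 + (-28 + 43904))*(-1/39892) = (28491 + 43876)*(-1/39892) = 72367*(-1/39892) = -72367/39892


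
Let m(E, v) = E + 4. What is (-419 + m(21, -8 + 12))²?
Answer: 155236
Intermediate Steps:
m(E, v) = 4 + E
(-419 + m(21, -8 + 12))² = (-419 + (4 + 21))² = (-419 + 25)² = (-394)² = 155236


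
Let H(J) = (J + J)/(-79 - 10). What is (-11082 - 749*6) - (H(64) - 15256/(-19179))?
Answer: -26586060128/1706931 ≈ -15575.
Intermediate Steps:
H(J) = -2*J/89 (H(J) = (2*J)/(-89) = (2*J)*(-1/89) = -2*J/89)
(-11082 - 749*6) - (H(64) - 15256/(-19179)) = (-11082 - 749*6) - (-2/89*64 - 15256/(-19179)) = (-11082 - 4494) - (-128/89 - 15256*(-1)/19179) = -15576 - (-128/89 - 1*(-15256/19179)) = -15576 - (-128/89 + 15256/19179) = -15576 - 1*(-1097128/1706931) = -15576 + 1097128/1706931 = -26586060128/1706931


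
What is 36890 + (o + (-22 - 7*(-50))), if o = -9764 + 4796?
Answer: 32250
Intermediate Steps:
o = -4968
36890 + (o + (-22 - 7*(-50))) = 36890 + (-4968 + (-22 - 7*(-50))) = 36890 + (-4968 + (-22 + 350)) = 36890 + (-4968 + 328) = 36890 - 4640 = 32250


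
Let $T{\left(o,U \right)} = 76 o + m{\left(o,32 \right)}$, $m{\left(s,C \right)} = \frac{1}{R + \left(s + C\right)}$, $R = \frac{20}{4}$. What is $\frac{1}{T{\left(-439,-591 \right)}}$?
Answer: $- \frac{402}{13412329} \approx -2.9972 \cdot 10^{-5}$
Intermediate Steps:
$R = 5$ ($R = 20 \cdot \frac{1}{4} = 5$)
$m{\left(s,C \right)} = \frac{1}{5 + C + s}$ ($m{\left(s,C \right)} = \frac{1}{5 + \left(s + C\right)} = \frac{1}{5 + \left(C + s\right)} = \frac{1}{5 + C + s}$)
$T{\left(o,U \right)} = \frac{1}{37 + o} + 76 o$ ($T{\left(o,U \right)} = 76 o + \frac{1}{5 + 32 + o} = 76 o + \frac{1}{37 + o} = \frac{1}{37 + o} + 76 o$)
$\frac{1}{T{\left(-439,-591 \right)}} = \frac{1}{\frac{1}{37 - 439} \left(1 + 76 \left(-439\right) \left(37 - 439\right)\right)} = \frac{1}{\frac{1}{-402} \left(1 + 76 \left(-439\right) \left(-402\right)\right)} = \frac{1}{\left(- \frac{1}{402}\right) \left(1 + 13412328\right)} = \frac{1}{\left(- \frac{1}{402}\right) 13412329} = \frac{1}{- \frac{13412329}{402}} = - \frac{402}{13412329}$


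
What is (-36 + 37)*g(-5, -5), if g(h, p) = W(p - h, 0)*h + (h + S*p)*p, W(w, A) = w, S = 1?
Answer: 50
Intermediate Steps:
g(h, p) = h*(p - h) + p*(h + p) (g(h, p) = (p - h)*h + (h + 1*p)*p = h*(p - h) + (h + p)*p = h*(p - h) + p*(h + p))
(-36 + 37)*g(-5, -5) = (-36 + 37)*((-5)² - 5*(-5) - 1*(-5)*(-5 - 1*(-5))) = 1*(25 + 25 - 1*(-5)*(-5 + 5)) = 1*(25 + 25 - 1*(-5)*0) = 1*(25 + 25 + 0) = 1*50 = 50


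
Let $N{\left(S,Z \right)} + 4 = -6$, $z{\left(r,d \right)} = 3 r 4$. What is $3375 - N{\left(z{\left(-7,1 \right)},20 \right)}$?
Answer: $3385$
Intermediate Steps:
$z{\left(r,d \right)} = 12 r$
$N{\left(S,Z \right)} = -10$ ($N{\left(S,Z \right)} = -4 - 6 = -10$)
$3375 - N{\left(z{\left(-7,1 \right)},20 \right)} = 3375 - -10 = 3375 + 10 = 3385$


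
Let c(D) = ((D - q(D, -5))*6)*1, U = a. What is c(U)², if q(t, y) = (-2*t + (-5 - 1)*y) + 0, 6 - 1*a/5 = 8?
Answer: 129600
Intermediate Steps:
a = -10 (a = 30 - 5*8 = 30 - 40 = -10)
q(t, y) = -6*y - 2*t (q(t, y) = (-2*t - 6*y) + 0 = (-6*y - 2*t) + 0 = -6*y - 2*t)
U = -10
c(D) = -180 + 18*D (c(D) = ((D - (-6*(-5) - 2*D))*6)*1 = ((D - (30 - 2*D))*6)*1 = ((D + (-30 + 2*D))*6)*1 = ((-30 + 3*D)*6)*1 = (-180 + 18*D)*1 = -180 + 18*D)
c(U)² = (-180 + 18*(-10))² = (-180 - 180)² = (-360)² = 129600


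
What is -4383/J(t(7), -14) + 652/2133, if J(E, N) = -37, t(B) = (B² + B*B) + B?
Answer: 9373063/78921 ≈ 118.77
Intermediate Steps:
t(B) = B + 2*B² (t(B) = (B² + B²) + B = 2*B² + B = B + 2*B²)
-4383/J(t(7), -14) + 652/2133 = -4383/(-37) + 652/2133 = -4383*(-1/37) + 652*(1/2133) = 4383/37 + 652/2133 = 9373063/78921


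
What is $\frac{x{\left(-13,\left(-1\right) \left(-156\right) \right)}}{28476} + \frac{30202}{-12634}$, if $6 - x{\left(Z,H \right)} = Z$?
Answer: $- \frac{429896053}{179882892} \approx -2.3899$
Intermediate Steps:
$x{\left(Z,H \right)} = 6 - Z$
$\frac{x{\left(-13,\left(-1\right) \left(-156\right) \right)}}{28476} + \frac{30202}{-12634} = \frac{6 - -13}{28476} + \frac{30202}{-12634} = \left(6 + 13\right) \frac{1}{28476} + 30202 \left(- \frac{1}{12634}\right) = 19 \cdot \frac{1}{28476} - \frac{15101}{6317} = \frac{19}{28476} - \frac{15101}{6317} = - \frac{429896053}{179882892}$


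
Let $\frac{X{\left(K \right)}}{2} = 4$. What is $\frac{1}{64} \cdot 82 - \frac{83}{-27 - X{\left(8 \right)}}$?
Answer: $\frac{4091}{1120} \approx 3.6527$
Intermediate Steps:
$X{\left(K \right)} = 8$ ($X{\left(K \right)} = 2 \cdot 4 = 8$)
$\frac{1}{64} \cdot 82 - \frac{83}{-27 - X{\left(8 \right)}} = \frac{1}{64} \cdot 82 - \frac{83}{-27 - 8} = \frac{41}{32} - \frac{83}{-35} = \frac{41}{32} - - \frac{83}{35} = \frac{41}{32} + \frac{83}{35} = \frac{4091}{1120}$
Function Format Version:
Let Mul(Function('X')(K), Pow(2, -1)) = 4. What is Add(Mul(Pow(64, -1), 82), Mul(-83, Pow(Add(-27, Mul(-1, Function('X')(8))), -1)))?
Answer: Rational(4091, 1120) ≈ 3.6527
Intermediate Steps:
Function('X')(K) = 8 (Function('X')(K) = Mul(2, 4) = 8)
Add(Mul(Pow(64, -1), 82), Mul(-83, Pow(Add(-27, Mul(-1, Function('X')(8))), -1))) = Add(Mul(Pow(64, -1), 82), Mul(-83, Pow(Add(-27, Mul(-1, 8)), -1))) = Add(Mul(Rational(1, 64), 82), Mul(-83, Pow(Add(-27, -8), -1))) = Add(Rational(41, 32), Mul(-83, Pow(-35, -1))) = Add(Rational(41, 32), Mul(-83, Rational(-1, 35))) = Add(Rational(41, 32), Rational(83, 35)) = Rational(4091, 1120)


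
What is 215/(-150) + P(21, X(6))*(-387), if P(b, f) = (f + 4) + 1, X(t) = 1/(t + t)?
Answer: -118121/60 ≈ -1968.7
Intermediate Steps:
X(t) = 1/(2*t)
P(b, f) = 5 + f (P(b, f) = (4 + f) + 1 = 5 + f)
215/(-150) + P(21, X(6))*(-387) = 215/(-150) + (5 + (½)/6)*(-387) = 215*(-1/150) + (5 + (½)*(⅙))*(-387) = -43/30 + (5 + 1/12)*(-387) = -43/30 + (61/12)*(-387) = -43/30 - 7869/4 = -118121/60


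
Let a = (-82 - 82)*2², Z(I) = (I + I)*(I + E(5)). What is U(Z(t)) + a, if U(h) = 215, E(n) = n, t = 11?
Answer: -441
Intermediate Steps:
Z(I) = 2*I*(5 + I) (Z(I) = (I + I)*(I + 5) = (2*I)*(5 + I) = 2*I*(5 + I))
a = -656 (a = -164*4 = -656)
U(Z(t)) + a = 215 - 656 = -441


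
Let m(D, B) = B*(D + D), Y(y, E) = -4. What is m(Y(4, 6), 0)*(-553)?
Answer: 0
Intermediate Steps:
m(D, B) = 2*B*D (m(D, B) = B*(2*D) = 2*B*D)
m(Y(4, 6), 0)*(-553) = (2*0*(-4))*(-553) = 0*(-553) = 0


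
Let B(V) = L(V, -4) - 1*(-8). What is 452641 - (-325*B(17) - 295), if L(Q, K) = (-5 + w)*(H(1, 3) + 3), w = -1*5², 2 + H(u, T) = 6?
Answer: 387286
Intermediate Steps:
H(u, T) = 4 (H(u, T) = -2 + 6 = 4)
w = -25 (w = -1*25 = -25)
L(Q, K) = -210 (L(Q, K) = (-5 - 25)*(4 + 3) = -30*7 = -210)
B(V) = -202 (B(V) = -210 - 1*(-8) = -210 + 8 = -202)
452641 - (-325*B(17) - 295) = 452641 - (-325*(-202) - 295) = 452641 - (65650 - 295) = 452641 - 1*65355 = 452641 - 65355 = 387286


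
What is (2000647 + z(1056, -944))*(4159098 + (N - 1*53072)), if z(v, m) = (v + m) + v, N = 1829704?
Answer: 11882233349950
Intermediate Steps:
z(v, m) = m + 2*v (z(v, m) = (m + v) + v = m + 2*v)
(2000647 + z(1056, -944))*(4159098 + (N - 1*53072)) = (2000647 + (-944 + 2*1056))*(4159098 + (1829704 - 1*53072)) = (2000647 + (-944 + 2112))*(4159098 + (1829704 - 53072)) = (2000647 + 1168)*(4159098 + 1776632) = 2001815*5935730 = 11882233349950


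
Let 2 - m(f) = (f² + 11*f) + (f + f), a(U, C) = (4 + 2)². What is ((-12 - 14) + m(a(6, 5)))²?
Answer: 3196944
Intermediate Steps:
a(U, C) = 36 (a(U, C) = 6² = 36)
m(f) = 2 - f² - 13*f (m(f) = 2 - ((f² + 11*f) + (f + f)) = 2 - ((f² + 11*f) + 2*f) = 2 - (f² + 13*f) = 2 + (-f² - 13*f) = 2 - f² - 13*f)
((-12 - 14) + m(a(6, 5)))² = ((-12 - 14) + (2 - 1*36² - 13*36))² = (-26 + (2 - 1*1296 - 468))² = (-26 + (2 - 1296 - 468))² = (-26 - 1762)² = (-1788)² = 3196944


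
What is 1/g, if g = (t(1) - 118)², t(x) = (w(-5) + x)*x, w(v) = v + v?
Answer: 1/16129 ≈ 6.2000e-5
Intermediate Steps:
w(v) = 2*v
t(x) = x*(-10 + x) (t(x) = (2*(-5) + x)*x = (-10 + x)*x = x*(-10 + x))
g = 16129 (g = (1*(-10 + 1) - 118)² = (1*(-9) - 118)² = (-9 - 118)² = (-127)² = 16129)
1/g = 1/16129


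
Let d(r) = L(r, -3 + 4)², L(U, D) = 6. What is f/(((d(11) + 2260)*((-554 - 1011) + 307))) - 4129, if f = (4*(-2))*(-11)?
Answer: -1490758945/361046 ≈ -4129.0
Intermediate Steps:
d(r) = 36 (d(r) = 6² = 36)
f = 88 (f = -8*(-11) = 88)
f/(((d(11) + 2260)*((-554 - 1011) + 307))) - 4129 = 88/(((36 + 2260)*((-554 - 1011) + 307))) - 4129 = 88/((2296*(-1565 + 307))) - 4129 = 88/((2296*(-1258))) - 4129 = 88/(-2888368) - 4129 = 88*(-1/2888368) - 4129 = -11/361046 - 4129 = -1490758945/361046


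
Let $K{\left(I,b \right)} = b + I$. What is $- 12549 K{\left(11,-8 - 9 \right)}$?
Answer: $75294$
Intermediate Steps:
$K{\left(I,b \right)} = I + b$
$- 12549 K{\left(11,-8 - 9 \right)} = - 12549 \left(11 - 17\right) = \left(-12549\right) \left(-6\right) = 75294$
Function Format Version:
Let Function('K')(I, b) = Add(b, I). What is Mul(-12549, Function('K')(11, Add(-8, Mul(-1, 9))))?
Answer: 75294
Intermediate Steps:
Function('K')(I, b) = Add(I, b)
Mul(-12549, Function('K')(11, Add(-8, Mul(-1, 9)))) = Mul(-12549, Add(11, Add(-8, Mul(-1, 9)))) = Mul(-12549, Add(11, Add(-8, -9))) = Mul(-12549, Add(11, -17)) = Mul(-12549, -6) = 75294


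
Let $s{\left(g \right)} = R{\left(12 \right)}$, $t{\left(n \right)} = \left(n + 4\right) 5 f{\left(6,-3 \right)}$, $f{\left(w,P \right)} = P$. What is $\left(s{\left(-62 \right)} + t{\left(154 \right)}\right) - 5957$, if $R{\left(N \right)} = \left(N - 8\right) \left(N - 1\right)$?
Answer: $-8283$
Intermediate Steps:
$R{\left(N \right)} = \left(-1 + N\right) \left(-8 + N\right)$ ($R{\left(N \right)} = \left(-8 + N\right) \left(-1 + N\right) = \left(-1 + N\right) \left(-8 + N\right)$)
$t{\left(n \right)} = -60 - 15 n$ ($t{\left(n \right)} = \left(n + 4\right) 5 \left(-3\right) = \left(4 + n\right) 5 \left(-3\right) = \left(20 + 5 n\right) \left(-3\right) = -60 - 15 n$)
$s{\left(g \right)} = 44$ ($s{\left(g \right)} = 8 + 12^{2} - 108 = 8 + 144 - 108 = 44$)
$\left(s{\left(-62 \right)} + t{\left(154 \right)}\right) - 5957 = \left(44 - 2370\right) - 5957 = -2326 - 5957 = -8283$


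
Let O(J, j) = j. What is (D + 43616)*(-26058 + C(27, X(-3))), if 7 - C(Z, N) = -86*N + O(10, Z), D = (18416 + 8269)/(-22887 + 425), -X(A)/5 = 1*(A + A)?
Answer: -11510212231343/11231 ≈ -1.0249e+9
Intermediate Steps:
X(A) = -10*A (X(A) = -5*(A + A) = -5*2*A = -10*A)
D = -26685/22462 (D = 26685/(-22462) = 26685*(-1/22462) = -26685/22462 ≈ -1.1880)
C(Z, N) = 7 - Z + 86*N (C(Z, N) = 7 - (-86*N + Z) = 7 - (Z - 86*N) = 7 + (-Z + 86*N) = 7 - Z + 86*N)
(D + 43616)*(-26058 + C(27, X(-3))) = (-26685/22462 + 43616)*(-26058 + (7 - 1*27 + 86*(-10*(-3)))) = 979675907*(-26058 + (7 - 27 + 86*30))/22462 = 979675907*(-26058 + (7 - 27 + 2580))/22462 = 979675907*(-26058 + 2560)/22462 = (979675907/22462)*(-23498) = -11510212231343/11231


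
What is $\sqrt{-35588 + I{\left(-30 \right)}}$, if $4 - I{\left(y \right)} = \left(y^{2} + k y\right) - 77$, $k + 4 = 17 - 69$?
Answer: $i \sqrt{38087} \approx 195.16 i$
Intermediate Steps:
$k = -56$ ($k = -4 + \left(17 - 69\right) = -4 - 52 = -56$)
$I{\left(y \right)} = 81 - y^{2} + 56 y$ ($I{\left(y \right)} = 4 - \left(\left(y^{2} - 56 y\right) - 77\right) = 4 - \left(-77 + y^{2} - 56 y\right) = 4 + \left(77 - y^{2} + 56 y\right) = 81 - y^{2} + 56 y$)
$\sqrt{-35588 + I{\left(-30 \right)}} = \sqrt{-35588 + \left(81 - \left(-30\right)^{2} + 56 \left(-30\right)\right)} = \sqrt{-35588 - 2499} = \sqrt{-38087} = i \sqrt{38087}$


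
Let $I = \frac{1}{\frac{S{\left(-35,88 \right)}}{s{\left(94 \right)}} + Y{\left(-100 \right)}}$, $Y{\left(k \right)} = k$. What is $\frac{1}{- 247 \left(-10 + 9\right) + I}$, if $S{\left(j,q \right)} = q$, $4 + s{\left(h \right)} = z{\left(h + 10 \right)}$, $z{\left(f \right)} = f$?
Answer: $\frac{2478}{612041} \approx 0.0040487$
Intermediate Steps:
$s{\left(h \right)} = 6 + h$ ($s{\left(h \right)} = -4 + \left(h + 10\right) = -4 + \left(10 + h\right) = 6 + h$)
$I = - \frac{25}{2478}$ ($I = \frac{1}{\frac{88}{6 + 94} - 100} = \frac{1}{\frac{88}{100} - 100} = \frac{1}{88 \cdot \frac{1}{100} - 100} = \frac{1}{\frac{22}{25} - 100} = \frac{1}{- \frac{2478}{25}} = - \frac{25}{2478} \approx -0.010089$)
$\frac{1}{- 247 \left(-10 + 9\right) + I} = \frac{1}{- 247 \left(-10 + 9\right) - \frac{25}{2478}} = \frac{1}{\left(-247\right) \left(-1\right) - \frac{25}{2478}} = \frac{1}{247 - \frac{25}{2478}} = \frac{1}{\frac{612041}{2478}} = \frac{2478}{612041}$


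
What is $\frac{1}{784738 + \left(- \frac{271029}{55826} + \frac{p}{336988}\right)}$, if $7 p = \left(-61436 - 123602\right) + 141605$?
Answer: $\frac{65844422308}{51670299393467693} \approx 1.2743 \cdot 10^{-6}$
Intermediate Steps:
$p = - \frac{43433}{7}$ ($p = \frac{\left(-61436 - 123602\right) + 141605}{7} = \frac{-185038 + 141605}{7} = \frac{1}{7} \left(-43433\right) = - \frac{43433}{7} \approx -6204.7$)
$\frac{1}{784738 + \left(- \frac{271029}{55826} + \frac{p}{336988}\right)} = \frac{1}{784738 - \left(\frac{43433}{2358916} + \frac{271029}{55826}\right)} = \frac{1}{784738 - \frac{320879667611}{65844422308}} = \frac{1}{\frac{51670299393467693}{65844422308}} = \frac{65844422308}{51670299393467693}$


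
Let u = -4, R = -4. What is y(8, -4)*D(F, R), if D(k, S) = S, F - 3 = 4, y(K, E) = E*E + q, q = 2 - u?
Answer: -88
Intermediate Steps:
q = 6 (q = 2 - 1*(-4) = 2 + 4 = 6)
y(K, E) = 6 + E**2 (y(K, E) = E*E + 6 = E**2 + 6 = 6 + E**2)
F = 7 (F = 3 + 4 = 7)
y(8, -4)*D(F, R) = (6 + (-4)**2)*(-4) = (6 + 16)*(-4) = 22*(-4) = -88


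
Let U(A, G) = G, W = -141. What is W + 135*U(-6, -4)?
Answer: -681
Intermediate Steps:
W + 135*U(-6, -4) = -141 + 135*(-4) = -141 - 540 = -681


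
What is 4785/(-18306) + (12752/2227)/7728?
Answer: -570261367/2187853794 ≈ -0.26065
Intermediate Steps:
4785/(-18306) + (12752/2227)/7728 = 4785*(-1/18306) + (12752*(1/2227))*(1/7728) = -1595/6102 + (12752/2227)*(1/7728) = -1595/6102 + 797/1075641 = -570261367/2187853794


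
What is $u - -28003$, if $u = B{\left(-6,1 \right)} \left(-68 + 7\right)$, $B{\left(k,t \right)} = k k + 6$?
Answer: $25441$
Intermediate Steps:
$B{\left(k,t \right)} = 6 + k^{2}$ ($B{\left(k,t \right)} = k^{2} + 6 = 6 + k^{2}$)
$u = -2562$ ($u = \left(6 + \left(-6\right)^{2}\right) \left(-68 + 7\right) = \left(6 + 36\right) \left(-61\right) = 42 \left(-61\right) = -2562$)
$u - -28003 = -2562 - -28003 = -2562 + 28003 = 25441$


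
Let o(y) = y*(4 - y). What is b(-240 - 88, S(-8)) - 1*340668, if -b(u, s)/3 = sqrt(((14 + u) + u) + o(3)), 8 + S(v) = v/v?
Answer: -340668 - 9*I*sqrt(71) ≈ -3.4067e+5 - 75.835*I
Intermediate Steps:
S(v) = -7 (S(v) = -8 + v/v = -8 + 1 = -7)
b(u, s) = -3*sqrt(17 + 2*u) (b(u, s) = -3*sqrt(((14 + u) + u) + 3*(4 - 1*3)) = -3*sqrt((14 + 2*u) + 3*(4 - 3)) = -3*sqrt((14 + 2*u) + 3*1) = -3*sqrt((14 + 2*u) + 3) = -3*sqrt(17 + 2*u))
b(-240 - 88, S(-8)) - 1*340668 = -3*sqrt(17 + 2*(-240 - 88)) - 1*340668 = -3*sqrt(17 + 2*(-328)) - 340668 = -3*sqrt(17 - 656) - 340668 = -9*I*sqrt(71) - 340668 = -340668 - 9*I*sqrt(71)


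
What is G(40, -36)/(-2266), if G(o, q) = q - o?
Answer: 38/1133 ≈ 0.033539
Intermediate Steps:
G(40, -36)/(-2266) = (-36 - 1*40)/(-2266) = (-36 - 40)*(-1/2266) = -76*(-1/2266) = 38/1133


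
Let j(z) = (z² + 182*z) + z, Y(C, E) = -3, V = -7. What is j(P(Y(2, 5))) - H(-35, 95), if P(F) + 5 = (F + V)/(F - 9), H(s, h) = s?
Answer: -25565/36 ≈ -710.14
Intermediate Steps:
P(F) = -5 + (-7 + F)/(-9 + F) (P(F) = -5 + (F - 7)/(F - 9) = -5 + (-7 + F)/(-9 + F))
j(z) = z² + 183*z
j(P(Y(2, 5))) - H(-35, 95) = (2*(19 - 2*(-3))/(-9 - 3))*(183 + 2*(19 - 2*(-3))/(-9 - 3)) - 1*(-35) = (2*(19 + 6)/(-12))*(183 + 2*(19 + 6)/(-12)) + 35 = (2*(-1/12)*25)*(183 + 2*(-1/12)*25) + 35 = -25*(183 - 25/6)/6 + 35 = -25/6*1073/6 + 35 = -26825/36 + 35 = -25565/36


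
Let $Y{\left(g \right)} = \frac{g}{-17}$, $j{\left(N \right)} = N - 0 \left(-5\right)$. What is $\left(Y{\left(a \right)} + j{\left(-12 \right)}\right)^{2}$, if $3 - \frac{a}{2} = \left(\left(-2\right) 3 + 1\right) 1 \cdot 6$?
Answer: $\frac{72900}{289} \approx 252.25$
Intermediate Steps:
$j{\left(N \right)} = N$ ($j{\left(N \right)} = N - 0 = N + 0 = N$)
$a = 66$ ($a = 6 - 2 \left(\left(-2\right) 3 + 1\right) 1 \cdot 6 = 6 - 2 \left(-6 + 1\right) 1 \cdot 6 = 6 - 2 \left(-5\right) 1 \cdot 6 = 6 - 2 \left(\left(-5\right) 6\right) = 6 - -60 = 6 + 60 = 66$)
$Y{\left(g \right)} = - \frac{g}{17}$ ($Y{\left(g \right)} = g \left(- \frac{1}{17}\right) = - \frac{g}{17}$)
$\left(Y{\left(a \right)} + j{\left(-12 \right)}\right)^{2} = \left(\left(- \frac{1}{17}\right) 66 - 12\right)^{2} = \left(- \frac{66}{17} - 12\right)^{2} = \left(- \frac{270}{17}\right)^{2} = \frac{72900}{289}$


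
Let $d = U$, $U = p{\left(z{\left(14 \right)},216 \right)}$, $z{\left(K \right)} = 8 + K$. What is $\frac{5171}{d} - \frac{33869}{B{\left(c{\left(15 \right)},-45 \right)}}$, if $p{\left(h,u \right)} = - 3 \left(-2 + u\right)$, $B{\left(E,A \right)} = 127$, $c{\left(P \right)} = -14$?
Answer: $- \frac{22400615}{81534} \approx -274.74$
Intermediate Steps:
$p{\left(h,u \right)} = 6 - 3 u$
$U = -642$ ($U = 6 - 648 = -642$)
$d = -642$
$\frac{5171}{d} - \frac{33869}{B{\left(c{\left(15 \right)},-45 \right)}} = \frac{5171}{-642} - \frac{33869}{127} = 5171 \left(- \frac{1}{642}\right) - \frac{33869}{127} = - \frac{5171}{642} - \frac{33869}{127} = - \frac{22400615}{81534}$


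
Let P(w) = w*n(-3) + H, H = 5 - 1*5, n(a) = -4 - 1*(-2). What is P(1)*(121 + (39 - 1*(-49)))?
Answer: -418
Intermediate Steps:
n(a) = -2 (n(a) = -4 + 2 = -2)
H = 0 (H = 5 - 5 = 0)
P(w) = -2*w (P(w) = w*(-2) + 0 = -2*w + 0 = -2*w)
P(1)*(121 + (39 - 1*(-49))) = (-2*1)*(121 + (39 - 1*(-49))) = -2*(121 + (39 + 49)) = -2*(121 + 88) = -2*209 = -418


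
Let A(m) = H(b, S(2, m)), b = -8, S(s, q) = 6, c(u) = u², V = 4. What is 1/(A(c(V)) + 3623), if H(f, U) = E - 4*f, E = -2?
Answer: 1/3653 ≈ 0.00027375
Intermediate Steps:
H(f, U) = -2 - 4*f
A(m) = 30 (A(m) = -2 - 4*(-8) = -2 + 32 = 30)
1/(A(c(V)) + 3623) = 1/(30 + 3623) = 1/3653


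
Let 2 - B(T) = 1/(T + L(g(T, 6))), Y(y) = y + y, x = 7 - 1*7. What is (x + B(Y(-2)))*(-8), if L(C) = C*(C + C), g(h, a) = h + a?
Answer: -14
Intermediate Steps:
x = 0 (x = 7 - 7 = 0)
g(h, a) = a + h
Y(y) = 2*y
L(C) = 2*C**2 (L(C) = C*(2*C) = 2*C**2)
B(T) = 2 - 1/(T + 2*(6 + T)**2)
(x + B(Y(-2)))*(-8) = (0 + (-1 + 2*(2*(-2)) + 4*(6 + 2*(-2))**2)/(2*(-2) + 2*(6 + 2*(-2))**2))*(-8) = (0 + (-1 + 2*(-4) + 4*(6 - 4)**2)/(-4 + 2*(6 - 4)**2))*(-8) = (0 + (-1 - 8 + 4*2**2)/(-4 + 2*2**2))*(-8) = (0 + (-1 - 8 + 4*4)/(-4 + 2*4))*(-8) = (0 + (-1 - 8 + 16)/(-4 + 8))*(-8) = (0 + 7/4)*(-8) = (7/4)*(-8) = -14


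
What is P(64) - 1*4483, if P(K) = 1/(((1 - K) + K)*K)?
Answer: -286911/64 ≈ -4483.0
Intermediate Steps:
P(K) = 1/K (P(K) = 1/(1*K) = 1/K)
P(64) - 1*4483 = 1/64 - 1*4483 = 1/64 - 4483 = -286911/64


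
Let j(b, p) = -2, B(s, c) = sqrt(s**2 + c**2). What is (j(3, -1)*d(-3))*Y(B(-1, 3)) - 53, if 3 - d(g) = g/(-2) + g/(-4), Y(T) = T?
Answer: -53 - 3*sqrt(10)/2 ≈ -57.743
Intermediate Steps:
B(s, c) = sqrt(c**2 + s**2)
d(g) = 3 + 3*g/4 (d(g) = 3 - (g/(-2) + g/(-4)) = 3 - (g*(-1/2) + g*(-1/4)) = 3 - (-g/2 - g/4) = 3 - (-3)*g/4 = 3 + 3*g/4)
(j(3, -1)*d(-3))*Y(B(-1, 3)) - 53 = (-2*(3 + (3/4)*(-3)))*sqrt(3**2 + (-1)**2) - 53 = (-2*(3 - 9/4))*sqrt(9 + 1) - 53 = (-2*3/4)*sqrt(10) - 53 = -3*sqrt(10)/2 - 53 = -53 - 3*sqrt(10)/2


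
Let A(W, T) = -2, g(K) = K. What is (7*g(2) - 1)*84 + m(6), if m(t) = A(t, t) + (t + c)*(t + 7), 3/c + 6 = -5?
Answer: 12809/11 ≈ 1164.5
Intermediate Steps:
c = -3/11 (c = 3/(-6 - 5) = 3/(-11) = 3*(-1/11) = -3/11 ≈ -0.27273)
m(t) = -2 + (7 + t)*(-3/11 + t) (m(t) = -2 + (t - 3/11)*(t + 7) = -2 + (-3/11 + t)*(7 + t) = -2 + (7 + t)*(-3/11 + t))
(7*g(2) - 1)*84 + m(6) = (7*2 - 1)*84 + (-43/11 + 6² + (74/11)*6) = (14 - 1)*84 + (-43/11 + 36 + 444/11) = 13*84 + 797/11 = 1092 + 797/11 = 12809/11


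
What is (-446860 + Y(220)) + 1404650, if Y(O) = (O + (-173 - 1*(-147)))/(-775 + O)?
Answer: 531573256/555 ≈ 9.5779e+5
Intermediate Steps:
Y(O) = (-26 + O)/(-775 + O) (Y(O) = (O + (-173 + 147))/(-775 + O) = (O - 26)/(-775 + O) = (-26 + O)/(-775 + O))
(-446860 + Y(220)) + 1404650 = (-446860 + (-26 + 220)/(-775 + 220)) + 1404650 = (-446860 + 194/(-555)) + 1404650 = (-446860 - 1/555*194) + 1404650 = (-446860 - 194/555) + 1404650 = -248007494/555 + 1404650 = 531573256/555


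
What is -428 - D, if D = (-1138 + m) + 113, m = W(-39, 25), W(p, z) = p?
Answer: 636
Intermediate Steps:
m = -39
D = -1064 (D = (-1138 - 39) + 113 = -1177 + 113 = -1064)
-428 - D = -428 - 1*(-1064) = -428 + 1064 = 636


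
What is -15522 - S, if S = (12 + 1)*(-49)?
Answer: -14885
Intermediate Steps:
S = -637 (S = 13*(-49) = -637)
-15522 - S = -15522 - 1*(-637) = -15522 + 637 = -14885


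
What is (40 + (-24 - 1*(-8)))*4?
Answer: 96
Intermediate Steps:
(40 + (-24 - 1*(-8)))*4 = (40 + (-24 + 8))*4 = (40 - 16)*4 = 24*4 = 96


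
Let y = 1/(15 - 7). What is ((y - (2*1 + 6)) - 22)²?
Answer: 57121/64 ≈ 892.52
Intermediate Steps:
y = ⅛ (y = 1/8 = ⅛ ≈ 0.12500)
((y - (2*1 + 6)) - 22)² = ((⅛ - (2*1 + 6)) - 22)² = ((⅛ - (2 + 6)) - 22)² = ((⅛ - 1*8) - 22)² = ((⅛ - 8) - 22)² = (-63/8 - 22)² = (-239/8)² = 57121/64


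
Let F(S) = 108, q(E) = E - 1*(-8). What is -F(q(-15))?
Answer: -108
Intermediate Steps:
q(E) = 8 + E (q(E) = E + 8 = 8 + E)
-F(q(-15)) = -1*108 = -108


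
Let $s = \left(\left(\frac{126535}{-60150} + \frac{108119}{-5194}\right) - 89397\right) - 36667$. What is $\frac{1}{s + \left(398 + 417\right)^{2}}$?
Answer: $\frac{15620955}{8406230734723} \approx 1.8583 \cdot 10^{-6}$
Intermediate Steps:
$s = - \frac{1969598100152}{15620955}$ ($s = \left(\left(126535 \left(- \frac{1}{60150}\right) + 108119 \left(- \frac{1}{5194}\right)\right) - 89397\right) - 36667 = \left(\left(- \frac{25307}{12030} - \frac{108119}{5194}\right) - 89397\right) - 36667 = \left(- \frac{358029032}{15620955} - 89397\right) - 36667 = - \frac{1396824543167}{15620955} - 36667 = - \frac{1969598100152}{15620955} \approx -1.2609 \cdot 10^{5}$)
$\frac{1}{s + \left(398 + 417\right)^{2}} = \frac{1}{- \frac{1969598100152}{15620955} + \left(398 + 417\right)^{2}} = \frac{1}{- \frac{1969598100152}{15620955} + 815^{2}} = \frac{1}{- \frac{1969598100152}{15620955} + 664225} = \frac{1}{\frac{8406230734723}{15620955}} = \frac{15620955}{8406230734723}$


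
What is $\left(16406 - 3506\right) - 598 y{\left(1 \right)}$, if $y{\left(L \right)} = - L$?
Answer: $13498$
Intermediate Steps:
$\left(16406 - 3506\right) - 598 y{\left(1 \right)} = \left(16406 - 3506\right) - 598 \left(\left(-1\right) 1\right) = 12900 - -598 = 12900 + 598 = 13498$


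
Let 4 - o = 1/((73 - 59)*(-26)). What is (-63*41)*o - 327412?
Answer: -17563057/52 ≈ -3.3775e+5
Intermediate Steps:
o = 1457/364 (o = 4 - 1/((73 - 59)*(-26)) = 4 - (-1)/(14*26) = 4 - 1*(-1/364) = 4 + 1/364 = 1457/364 ≈ 4.0027)
(-63*41)*o - 327412 = -63*41*(1457/364) - 327412 = -2583*1457/364 - 327412 = -537633/52 - 327412 = -17563057/52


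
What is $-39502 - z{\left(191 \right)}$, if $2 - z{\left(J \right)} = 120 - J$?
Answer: $-39575$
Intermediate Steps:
$z{\left(J \right)} = -118 + J$ ($z{\left(J \right)} = 2 - \left(120 - J\right) = 2 + \left(-120 + J\right) = -118 + J$)
$-39502 - z{\left(191 \right)} = -39502 - \left(-118 + 191\right) = -39502 - 73 = -39575$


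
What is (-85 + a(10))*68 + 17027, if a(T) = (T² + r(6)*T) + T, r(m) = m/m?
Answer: 19407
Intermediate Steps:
r(m) = 1
a(T) = T² + 2*T (a(T) = (T² + 1*T) + T = (T² + T) + T = (T + T²) + T = T² + 2*T)
(-85 + a(10))*68 + 17027 = (-85 + 10*(2 + 10))*68 + 17027 = (-85 + 10*12)*68 + 17027 = (-85 + 120)*68 + 17027 = 35*68 + 17027 = 2380 + 17027 = 19407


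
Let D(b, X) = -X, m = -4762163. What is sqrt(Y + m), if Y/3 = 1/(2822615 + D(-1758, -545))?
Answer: I*sqrt(9488886442024395830)/1411580 ≈ 2182.2*I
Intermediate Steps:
Y = 3/2823160 (Y = 3/(2822615 - 1*(-545)) = 3/(2822615 + 545) = 3/2823160 ≈ 1.0626e-6)
sqrt(Y + m) = sqrt(3/2823160 - 4762163) = sqrt(-13444348095077/2823160) = I*sqrt(9488886442024395830)/1411580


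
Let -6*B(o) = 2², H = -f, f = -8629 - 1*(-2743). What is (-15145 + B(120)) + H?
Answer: -27779/3 ≈ -9259.7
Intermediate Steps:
f = -5886 (f = -8629 + 2743 = -5886)
H = 5886 (H = -1*(-5886) = 5886)
B(o) = -⅔ (B(o) = -⅙*2² = -⅙*4 = -⅔)
(-15145 + B(120)) + H = (-15145 - ⅔) + 5886 = -45437/3 + 5886 = -27779/3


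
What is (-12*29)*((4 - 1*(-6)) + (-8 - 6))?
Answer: 1392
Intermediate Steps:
(-12*29)*((4 - 1*(-6)) + (-8 - 6)) = -348*((4 + 6) - 14) = -348*(10 - 14) = -348*(-4) = 1392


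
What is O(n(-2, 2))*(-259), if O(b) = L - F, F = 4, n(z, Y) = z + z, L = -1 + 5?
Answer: 0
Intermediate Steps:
L = 4
n(z, Y) = 2*z
O(b) = 0 (O(b) = 4 - 1*4 = 4 - 4 = 0)
O(n(-2, 2))*(-259) = 0*(-259) = 0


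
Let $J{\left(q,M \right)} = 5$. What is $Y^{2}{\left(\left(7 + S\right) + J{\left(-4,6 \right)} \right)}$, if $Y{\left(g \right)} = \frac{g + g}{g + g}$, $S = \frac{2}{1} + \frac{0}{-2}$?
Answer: $1$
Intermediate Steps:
$S = 2$ ($S = 2 \cdot 1 + 0 \left(- \frac{1}{2}\right) = 2 + 0 = 2$)
$Y{\left(g \right)} = 1$ ($Y{\left(g \right)} = \frac{2 g}{2 g} = 2 g \frac{1}{2 g} = 1$)
$Y^{2}{\left(\left(7 + S\right) + J{\left(-4,6 \right)} \right)} = 1^{2} = 1$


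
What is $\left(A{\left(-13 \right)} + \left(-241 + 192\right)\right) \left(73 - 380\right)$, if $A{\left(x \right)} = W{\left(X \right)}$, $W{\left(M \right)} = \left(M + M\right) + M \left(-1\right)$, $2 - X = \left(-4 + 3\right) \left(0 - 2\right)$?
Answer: $15043$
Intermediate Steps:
$X = 0$ ($X = 2 - \left(-4 + 3\right) \left(0 - 2\right) = 2 - \left(-1\right) \left(-2\right) = 2 - 2 = 0$)
$W{\left(M \right)} = M$ ($W{\left(M \right)} = 2 M - M = M$)
$A{\left(x \right)} = 0$
$\left(A{\left(-13 \right)} + \left(-241 + 192\right)\right) \left(73 - 380\right) = \left(0 + \left(-241 + 192\right)\right) \left(73 - 380\right) = \left(0 - 49\right) \left(-307\right) = \left(-49\right) \left(-307\right) = 15043$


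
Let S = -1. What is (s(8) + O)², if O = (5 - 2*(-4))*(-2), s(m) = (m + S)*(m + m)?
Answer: 7396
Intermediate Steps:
s(m) = 2*m*(-1 + m) (s(m) = (m - 1)*(m + m) = (-1 + m)*(2*m) = 2*m*(-1 + m))
O = -26 (O = (5 + 8)*(-2) = 13*(-2) = -26)
(s(8) + O)² = (2*8*(-1 + 8) - 26)² = (2*8*7 - 26)² = (112 - 26)² = 86² = 7396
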